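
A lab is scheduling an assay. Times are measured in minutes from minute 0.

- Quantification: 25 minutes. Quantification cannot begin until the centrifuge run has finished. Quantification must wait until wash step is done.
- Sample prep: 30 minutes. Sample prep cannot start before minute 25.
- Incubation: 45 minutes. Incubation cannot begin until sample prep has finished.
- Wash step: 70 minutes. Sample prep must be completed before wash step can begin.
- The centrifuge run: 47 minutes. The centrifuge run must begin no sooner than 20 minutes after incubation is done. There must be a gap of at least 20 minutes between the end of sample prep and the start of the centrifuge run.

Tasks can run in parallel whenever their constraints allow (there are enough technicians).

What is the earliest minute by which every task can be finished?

Sample prep waits on its own release at minute 25, so it starts at minute 25 and finishes at 25 + 30 = minute 55.
After sample prep (finishes minute 55), wash step can start at minute 55 and finishes at minute 125.
Incubation cannot begin until sample prep (finishes minute 55). It runs from minute 55 to 55 + 45 = minute 100.
The centrifuge run needs all of incubation (finishes minute 100, plus 20-minute gap → minute 120); sample prep (finishes minute 55, plus 20-minute gap → minute 75). That puts its earliest start at minute 120; it finishes at 120 + 47 = minute 167.
Quantification cannot start until the centrifuge run (finishes minute 167); wash step (finishes minute 125). The controlling bound is minute 167, so quantification finishes at 167 + 25 = minute 192.
All tasks are finished once the last one completes. Finish times: Sample prep at 55, Incubation at 100, The centrifuge run at 167, Wash step at 125, Quantification at 192. The latest is minute 192.

192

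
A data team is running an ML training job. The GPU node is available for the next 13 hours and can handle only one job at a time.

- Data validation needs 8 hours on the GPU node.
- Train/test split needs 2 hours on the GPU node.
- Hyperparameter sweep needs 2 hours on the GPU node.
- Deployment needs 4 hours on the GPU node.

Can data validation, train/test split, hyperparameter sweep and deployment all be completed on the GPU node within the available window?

No

Running back to back, the jobs need 8 + 2 + 2 + 4 = 16 hours on the GPU node.
Since 16 > 13, they cannot all fit.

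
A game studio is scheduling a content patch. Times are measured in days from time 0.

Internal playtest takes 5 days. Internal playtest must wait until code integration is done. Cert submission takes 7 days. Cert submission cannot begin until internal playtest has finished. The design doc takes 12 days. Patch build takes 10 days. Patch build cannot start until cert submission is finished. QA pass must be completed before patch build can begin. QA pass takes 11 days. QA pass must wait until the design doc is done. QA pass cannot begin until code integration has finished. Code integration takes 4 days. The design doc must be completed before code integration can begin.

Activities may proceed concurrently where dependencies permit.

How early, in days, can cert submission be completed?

The design doc can start immediately at day 0; it finishes at day 12.
Code integration cannot begin until the design doc (finishes day 12). It runs from day 12 to 12 + 4 = day 16.
After code integration (finishes day 16), internal playtest can start at day 16 and finishes at day 21.
Cert submission waits on internal playtest (finishes day 21), so it starts at day 21 and finishes at 21 + 7 = day 28.

28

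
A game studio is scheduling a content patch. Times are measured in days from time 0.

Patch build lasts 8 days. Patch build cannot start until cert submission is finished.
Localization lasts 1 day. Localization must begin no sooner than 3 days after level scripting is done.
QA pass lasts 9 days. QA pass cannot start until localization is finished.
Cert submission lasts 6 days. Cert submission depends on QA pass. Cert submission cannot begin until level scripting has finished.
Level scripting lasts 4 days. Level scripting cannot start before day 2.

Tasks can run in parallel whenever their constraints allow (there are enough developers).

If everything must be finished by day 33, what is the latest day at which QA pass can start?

Nothing follows patch build; the deadline of day 33 is its only limit. It must start by 33 − 8 = day 25.
Cert submission feeds into patch build (must start by day 25); so cert submission must finish by day 25 and therefore start by day 19.
QA pass has to be done before cert submission (must start by day 19). That means finishing by day 19, i.e. starting by 19 − 9 = day 10.

10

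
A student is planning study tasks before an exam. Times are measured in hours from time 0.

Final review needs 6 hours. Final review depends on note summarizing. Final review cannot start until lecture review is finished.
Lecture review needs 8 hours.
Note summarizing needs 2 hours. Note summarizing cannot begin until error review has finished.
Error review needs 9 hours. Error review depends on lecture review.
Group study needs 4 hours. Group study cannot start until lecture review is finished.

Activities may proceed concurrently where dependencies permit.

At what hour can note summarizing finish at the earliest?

19

Lecture review has no prerequisites, so it starts at hour 0 and finishes at hour 8.
Error review cannot begin until lecture review (finishes hour 8). It runs from hour 8 to 8 + 9 = hour 17.
Note summarizing waits on error review (finishes hour 17), so it starts at hour 17 and finishes at 17 + 2 = hour 19.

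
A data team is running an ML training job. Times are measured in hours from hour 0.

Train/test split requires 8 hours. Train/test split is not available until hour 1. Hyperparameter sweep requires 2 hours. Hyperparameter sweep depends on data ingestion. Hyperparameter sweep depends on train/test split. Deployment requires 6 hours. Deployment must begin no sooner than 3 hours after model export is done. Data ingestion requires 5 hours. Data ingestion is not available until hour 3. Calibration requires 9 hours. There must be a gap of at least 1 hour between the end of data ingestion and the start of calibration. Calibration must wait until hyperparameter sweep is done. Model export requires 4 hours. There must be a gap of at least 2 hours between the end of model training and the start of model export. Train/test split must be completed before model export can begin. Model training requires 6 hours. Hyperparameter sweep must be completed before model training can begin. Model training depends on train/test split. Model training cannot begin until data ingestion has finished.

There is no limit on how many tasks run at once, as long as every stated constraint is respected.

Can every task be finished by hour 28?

No

After its own release at hour 1, train/test split can start at hour 1 and finishes at hour 9.
Data ingestion waits on its own release at hour 3, so it starts at hour 3 and finishes at 3 + 5 = hour 8.
Hyperparameter sweep has to wait for data ingestion (finishes hour 8); train/test split (finishes hour 9). The latest of these is hour 9, so hyperparameter sweep runs hour 9 to 9 + 2 = hour 11.
Calibration cannot start until data ingestion (finishes hour 8, plus 1-hour gap → hour 9); hyperparameter sweep (finishes hour 11). The controlling bound is hour 11, so calibration finishes at 11 + 9 = hour 20.
Model training needs all of hyperparameter sweep (finishes hour 11); train/test split (finishes hour 9); data ingestion (finishes hour 8). That puts its earliest start at hour 11; it finishes at 11 + 6 = hour 17.
Model export needs all of model training (finishes hour 17, plus 2-hour gap → hour 19); train/test split (finishes hour 9). That puts its earliest start at hour 19; it finishes at 19 + 4 = hour 23.
Deployment waits on model export (finishes hour 23, plus 3-hour gap → hour 26), so it starts at hour 26 and finishes at 26 + 6 = hour 32.
The earliest everything can be done is hour 32, which is after the deadline of 28, so it is not possible.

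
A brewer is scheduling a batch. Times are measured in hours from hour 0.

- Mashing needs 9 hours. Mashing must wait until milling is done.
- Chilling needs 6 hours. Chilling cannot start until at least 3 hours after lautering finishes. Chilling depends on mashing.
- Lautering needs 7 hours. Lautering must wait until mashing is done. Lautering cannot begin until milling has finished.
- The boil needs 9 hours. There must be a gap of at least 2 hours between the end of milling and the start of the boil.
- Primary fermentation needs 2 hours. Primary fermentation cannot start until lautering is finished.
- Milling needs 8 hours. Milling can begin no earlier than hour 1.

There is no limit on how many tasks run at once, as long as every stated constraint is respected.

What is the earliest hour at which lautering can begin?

18

Milling cannot begin until its own release at hour 1. It runs from hour 1 to 1 + 8 = hour 9.
After milling (finishes hour 9), mashing can start at hour 9 and finishes at hour 18.
Lautering waits on mashing (finishes hour 18); milling (finishes hour 9). The latest of these is hour 18, which is the earliest lautering can start.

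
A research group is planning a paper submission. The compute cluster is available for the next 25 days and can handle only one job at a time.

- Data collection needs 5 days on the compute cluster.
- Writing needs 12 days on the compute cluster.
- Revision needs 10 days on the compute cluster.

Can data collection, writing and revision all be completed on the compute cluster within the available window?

No

Running back to back, the jobs need 5 + 12 + 10 = 27 days on the compute cluster.
Since 27 > 25, they cannot all fit.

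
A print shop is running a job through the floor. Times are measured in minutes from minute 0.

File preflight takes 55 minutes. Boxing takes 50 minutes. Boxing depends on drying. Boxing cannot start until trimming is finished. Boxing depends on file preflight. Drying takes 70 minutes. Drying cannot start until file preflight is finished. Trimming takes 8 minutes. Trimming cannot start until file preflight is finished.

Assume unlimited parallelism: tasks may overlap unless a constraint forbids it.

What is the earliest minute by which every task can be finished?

175

Nothing blocks file preflight, so it runs from minute 0 to minute 55.
Trimming waits on file preflight (finishes minute 55), so it starts at minute 55 and finishes at 55 + 8 = minute 63.
After file preflight (finishes minute 55), drying can start at minute 55 and finishes at minute 125.
Boxing has to wait for drying (finishes minute 125); trimming (finishes minute 63); file preflight (finishes minute 55). The latest of these is minute 125, so boxing runs minute 125 to 125 + 50 = minute 175.
All tasks are finished once the last one completes. Finish times: File preflight at 55, Drying at 125, Trimming at 63, Boxing at 175. The latest is minute 175.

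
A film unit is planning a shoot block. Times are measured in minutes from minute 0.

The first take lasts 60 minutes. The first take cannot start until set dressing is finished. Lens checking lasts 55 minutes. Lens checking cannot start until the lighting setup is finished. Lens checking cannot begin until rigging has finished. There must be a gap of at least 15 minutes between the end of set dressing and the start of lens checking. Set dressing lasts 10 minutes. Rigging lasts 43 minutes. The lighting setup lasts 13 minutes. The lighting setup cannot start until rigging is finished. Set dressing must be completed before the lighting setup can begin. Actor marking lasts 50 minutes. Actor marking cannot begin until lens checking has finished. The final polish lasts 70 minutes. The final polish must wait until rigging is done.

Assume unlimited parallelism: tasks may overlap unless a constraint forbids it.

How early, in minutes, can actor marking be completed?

Nothing blocks set dressing, so it runs from minute 0 to minute 10.
Rigging can start immediately at minute 0; it finishes at minute 43.
The lighting setup needs all of rigging (finishes minute 43); set dressing (finishes minute 10). That puts its earliest start at minute 43; it finishes at 43 + 13 = minute 56.
Lens checking has to wait for the lighting setup (finishes minute 56); rigging (finishes minute 43); set dressing (finishes minute 10, plus 15-minute gap → minute 25). The latest of these is minute 56, so lens checking runs minute 56 to 56 + 55 = minute 111.
Actor marking waits on lens checking (finishes minute 111), so it starts at minute 111 and finishes at 111 + 50 = minute 161.

161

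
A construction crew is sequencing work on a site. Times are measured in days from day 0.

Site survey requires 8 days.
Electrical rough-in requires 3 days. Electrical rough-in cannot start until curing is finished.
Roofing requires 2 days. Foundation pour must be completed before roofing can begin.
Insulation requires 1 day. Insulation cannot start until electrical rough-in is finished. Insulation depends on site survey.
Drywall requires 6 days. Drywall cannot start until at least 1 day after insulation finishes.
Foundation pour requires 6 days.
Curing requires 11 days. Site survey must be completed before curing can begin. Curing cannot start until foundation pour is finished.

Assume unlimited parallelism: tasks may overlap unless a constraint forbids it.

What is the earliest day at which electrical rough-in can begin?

19

Foundation pour can start immediately at day 0; it finishes at day 6.
Site survey can start immediately at day 0; it finishes at day 8.
Curing has to wait for site survey (finishes day 8); foundation pour (finishes day 6). The latest of these is day 8, so curing runs day 8 to 8 + 11 = day 19.
Electrical rough-in waits on curing (finishes day 19), so the earliest it can start is day 19.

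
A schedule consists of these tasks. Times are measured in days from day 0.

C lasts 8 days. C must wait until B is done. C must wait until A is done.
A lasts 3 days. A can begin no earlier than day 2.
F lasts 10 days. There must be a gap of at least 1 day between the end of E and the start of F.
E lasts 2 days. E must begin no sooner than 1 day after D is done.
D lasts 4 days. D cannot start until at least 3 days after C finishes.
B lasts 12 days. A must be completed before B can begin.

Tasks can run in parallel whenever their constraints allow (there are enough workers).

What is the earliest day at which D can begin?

A cannot begin until its own release at day 2. It runs from day 2 to 2 + 3 = day 5.
B waits on A (finishes day 5), so it starts at day 5 and finishes at 5 + 12 = day 17.
C cannot start until B (finishes day 17); A (finishes day 5). The controlling bound is day 17, so C finishes at 17 + 8 = day 25.
D waits on C (finishes day 25, plus 3-day gap → day 28), so the earliest it can start is day 28.

28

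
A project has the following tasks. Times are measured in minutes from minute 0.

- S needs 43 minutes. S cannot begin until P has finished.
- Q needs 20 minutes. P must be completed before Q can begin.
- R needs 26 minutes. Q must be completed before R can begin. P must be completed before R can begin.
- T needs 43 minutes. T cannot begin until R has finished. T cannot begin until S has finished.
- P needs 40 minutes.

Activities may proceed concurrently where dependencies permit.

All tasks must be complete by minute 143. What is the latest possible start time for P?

T has no dependents, so it just needs to finish by minute 143. Starting by 143 − 43 = minute 100 achieves that.
Since T (must start by minute 100) depends on it, R must finish by minute 100. Backing off its 26-minute duration gives a latest start of minute 74.
Since R (must start by minute 74) depends on it, Q must finish by minute 74. Backing off its 20-minute duration gives a latest start of minute 54.
S must finish before T (must start by minute 100). With a 43-minute duration, S must start by 100 − 43 = minute 57.
For P: Q (must start by minute 54); R (must start by minute 74); S (must start by minute 57). The most restrictive is minute 54; with a 40-minute duration, P must start by minute 14.

14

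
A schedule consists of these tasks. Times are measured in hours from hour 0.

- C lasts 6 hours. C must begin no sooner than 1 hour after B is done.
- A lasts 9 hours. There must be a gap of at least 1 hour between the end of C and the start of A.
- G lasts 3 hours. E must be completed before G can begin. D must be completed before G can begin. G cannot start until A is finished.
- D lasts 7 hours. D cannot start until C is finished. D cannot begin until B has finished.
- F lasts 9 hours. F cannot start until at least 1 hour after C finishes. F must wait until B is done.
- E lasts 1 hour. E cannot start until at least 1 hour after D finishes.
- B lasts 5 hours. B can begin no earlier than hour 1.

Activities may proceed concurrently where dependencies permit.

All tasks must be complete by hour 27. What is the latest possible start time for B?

2

To finish by hour 27, G (duration 3) must start no later than hour 24.
A feeds into G (must start by hour 24); so A must finish by hour 24 and therefore start by hour 15.
Since G (must start by hour 24) depends on it, E must finish by hour 24. Backing off its 1-hour duration gives a latest start of hour 23.
D has several dependents: E (must start by hour 23, minus 1-hour gap → hour 22); G (must start by hour 24). The earliest of those limits is hour 22, so D must start by 22 − 7 = hour 15.
F must finish by hour 27; it takes 9 hours, so it must start by 27 − 9 = hour 18.
C feeds A (must start by hour 15, minus 1-hour gap → hour 14); D (must start by hour 15); F (must start by hour 18, minus 1-hour gap → hour 17). Taking the minimum, C must finish by hour 14 and start by 14 − 6 = hour 8.
For B: C (must start by hour 8, minus 1-hour gap → hour 7); D (must start by hour 15); F (must start by hour 18). The most restrictive is hour 7; with a 5-hour duration, B must start by hour 2.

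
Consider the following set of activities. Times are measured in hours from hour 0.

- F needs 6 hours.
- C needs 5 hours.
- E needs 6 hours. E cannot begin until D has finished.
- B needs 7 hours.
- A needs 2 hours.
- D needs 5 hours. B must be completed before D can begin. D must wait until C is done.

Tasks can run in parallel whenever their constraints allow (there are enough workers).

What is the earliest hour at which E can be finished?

18

C can start immediately at hour 0; it finishes at hour 5.
B has no prerequisites, so it starts at hour 0 and finishes at hour 7.
D cannot start until B (finishes hour 7); C (finishes hour 5). The controlling bound is hour 7, so D finishes at 7 + 5 = hour 12.
After D (finishes hour 12), E can start at hour 12 and finishes at hour 18.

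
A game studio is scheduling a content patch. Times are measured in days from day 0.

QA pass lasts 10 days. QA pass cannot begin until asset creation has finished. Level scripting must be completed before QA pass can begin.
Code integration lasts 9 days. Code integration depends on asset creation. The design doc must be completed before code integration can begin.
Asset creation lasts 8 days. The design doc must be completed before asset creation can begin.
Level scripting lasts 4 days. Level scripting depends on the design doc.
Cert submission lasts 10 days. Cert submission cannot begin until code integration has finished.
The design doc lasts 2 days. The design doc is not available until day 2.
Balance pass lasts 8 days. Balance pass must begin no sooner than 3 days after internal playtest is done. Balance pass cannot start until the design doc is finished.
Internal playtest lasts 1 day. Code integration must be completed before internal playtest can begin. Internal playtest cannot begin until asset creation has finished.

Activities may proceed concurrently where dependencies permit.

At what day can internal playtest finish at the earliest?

The design doc cannot begin until its own release at day 2. It runs from day 2 to 2 + 2 = day 4.
Asset creation cannot begin until the design doc (finishes day 4). It runs from day 4 to 4 + 8 = day 12.
Code integration cannot start until asset creation (finishes day 12); the design doc (finishes day 4). The controlling bound is day 12, so code integration finishes at 12 + 9 = day 21.
Internal playtest needs all of code integration (finishes day 21); asset creation (finishes day 12). That puts its earliest start at day 21; it finishes at 21 + 1 = day 22.

22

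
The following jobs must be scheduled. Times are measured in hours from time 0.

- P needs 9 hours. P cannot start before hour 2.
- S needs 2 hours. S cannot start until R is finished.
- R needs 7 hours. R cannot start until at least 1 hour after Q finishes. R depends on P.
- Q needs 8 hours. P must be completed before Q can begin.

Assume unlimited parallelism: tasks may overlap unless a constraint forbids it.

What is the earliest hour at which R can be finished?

After its own release at hour 2, P can start at hour 2 and finishes at hour 11.
Q cannot begin until P (finishes hour 11). It runs from hour 11 to 11 + 8 = hour 19.
R cannot start until Q (finishes hour 19, plus 1-hour gap → hour 20); P (finishes hour 11). The controlling bound is hour 20, so R finishes at 20 + 7 = hour 27.

27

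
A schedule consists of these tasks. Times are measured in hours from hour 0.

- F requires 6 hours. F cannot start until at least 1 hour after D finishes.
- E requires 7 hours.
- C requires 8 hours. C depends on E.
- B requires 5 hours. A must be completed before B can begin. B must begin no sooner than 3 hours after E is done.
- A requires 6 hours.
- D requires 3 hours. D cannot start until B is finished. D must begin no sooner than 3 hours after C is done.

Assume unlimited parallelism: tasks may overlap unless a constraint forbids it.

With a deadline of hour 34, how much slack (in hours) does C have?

E has no prerequisites, so it starts at hour 0 and finishes at hour 7.
C cannot begin until E (finishes hour 7). It runs from hour 7 to 7 + 8 = hour 15.

Working backward from the deadline:
F has no dependents, so it just needs to finish by hour 34. Starting by 34 − 6 = hour 28 achieves that.
D must finish before F (must start by hour 28, minus 1-hour gap → hour 27). With a 3-hour duration, D must start by 27 − 3 = hour 24.
C has to be done before D (must start by hour 24, minus 3-hour gap → hour 21). That means finishing by hour 21, i.e. starting by 21 − 8 = hour 13.
So C can start as early as hour 7 and as late as hour 13, giving 13 − 7 = 6 hours of slack.

6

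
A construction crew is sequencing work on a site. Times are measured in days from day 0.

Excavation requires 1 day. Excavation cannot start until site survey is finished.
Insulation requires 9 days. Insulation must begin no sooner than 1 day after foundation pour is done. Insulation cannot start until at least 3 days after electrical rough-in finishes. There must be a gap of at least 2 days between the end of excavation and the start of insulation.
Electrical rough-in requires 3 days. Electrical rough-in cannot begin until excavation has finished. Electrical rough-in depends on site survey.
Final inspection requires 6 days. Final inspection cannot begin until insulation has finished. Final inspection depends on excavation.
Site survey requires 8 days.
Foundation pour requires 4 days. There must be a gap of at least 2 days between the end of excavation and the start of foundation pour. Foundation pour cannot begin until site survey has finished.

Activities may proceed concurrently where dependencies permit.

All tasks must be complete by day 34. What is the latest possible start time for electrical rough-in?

Nothing follows final inspection; the deadline of day 34 is its only limit. It must start by 34 − 6 = day 28.
Insulation feeds into final inspection (must start by day 28); so insulation must finish by day 28 and therefore start by day 19.
Since insulation (must start by day 19, minus 3-day gap → day 16) depends on it, electrical rough-in must finish by day 16. Backing off its 3-day duration gives a latest start of day 13.

13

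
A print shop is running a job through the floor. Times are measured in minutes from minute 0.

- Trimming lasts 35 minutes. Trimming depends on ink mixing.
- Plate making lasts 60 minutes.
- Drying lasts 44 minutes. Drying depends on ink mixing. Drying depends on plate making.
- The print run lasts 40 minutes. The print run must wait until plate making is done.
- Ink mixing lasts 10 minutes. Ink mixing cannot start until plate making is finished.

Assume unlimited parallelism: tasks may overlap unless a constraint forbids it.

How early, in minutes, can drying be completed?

Plate making can start immediately at minute 0; it finishes at minute 60.
Ink mixing waits on plate making (finishes minute 60), so it starts at minute 60 and finishes at 60 + 10 = minute 70.
Drying has to wait for ink mixing (finishes minute 70); plate making (finishes minute 60). The latest of these is minute 70, so drying runs minute 70 to 70 + 44 = minute 114.

114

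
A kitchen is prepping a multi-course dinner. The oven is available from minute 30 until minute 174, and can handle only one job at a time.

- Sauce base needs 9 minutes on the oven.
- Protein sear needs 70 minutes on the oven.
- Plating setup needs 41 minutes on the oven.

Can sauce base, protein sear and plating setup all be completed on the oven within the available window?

Yes

The oven window is 174 − 30 = 144 minutes.
Running back to back, the jobs need 9 + 70 + 41 = 120 minutes on the oven.
Since 120 ≤ 144, they fit within the window.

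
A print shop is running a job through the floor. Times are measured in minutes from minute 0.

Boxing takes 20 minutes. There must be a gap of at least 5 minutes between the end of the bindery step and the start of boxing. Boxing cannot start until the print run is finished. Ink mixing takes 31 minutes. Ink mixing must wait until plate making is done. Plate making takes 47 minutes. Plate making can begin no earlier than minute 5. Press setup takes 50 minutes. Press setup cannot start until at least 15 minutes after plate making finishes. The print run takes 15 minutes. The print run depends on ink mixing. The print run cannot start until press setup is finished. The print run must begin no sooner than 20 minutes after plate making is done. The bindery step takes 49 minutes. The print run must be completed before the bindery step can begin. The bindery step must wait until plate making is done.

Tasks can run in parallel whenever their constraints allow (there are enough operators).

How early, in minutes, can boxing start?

Plate making waits on its own release at minute 5, so it starts at minute 5 and finishes at 5 + 47 = minute 52.
Press setup cannot begin until plate making (finishes minute 52, plus 15-minute gap → minute 67). It runs from minute 67 to 67 + 50 = minute 117.
Ink mixing cannot begin until plate making (finishes minute 52). It runs from minute 52 to 52 + 31 = minute 83.
The print run needs all of ink mixing (finishes minute 83); press setup (finishes minute 117); plate making (finishes minute 52, plus 20-minute gap → minute 72). That puts its earliest start at minute 117; it finishes at 117 + 15 = minute 132.
For the bindery step: the print run (finishes minute 132); plate making (finishes minute 52). Taking the maximum gives a start of minute 132, and it finishes at 132 + 49 = minute 181.
Boxing waits on the bindery step (finishes minute 181, plus 5-minute gap → minute 186); the print run (finishes minute 132). The latest of these is minute 186, which is the earliest boxing can start.

186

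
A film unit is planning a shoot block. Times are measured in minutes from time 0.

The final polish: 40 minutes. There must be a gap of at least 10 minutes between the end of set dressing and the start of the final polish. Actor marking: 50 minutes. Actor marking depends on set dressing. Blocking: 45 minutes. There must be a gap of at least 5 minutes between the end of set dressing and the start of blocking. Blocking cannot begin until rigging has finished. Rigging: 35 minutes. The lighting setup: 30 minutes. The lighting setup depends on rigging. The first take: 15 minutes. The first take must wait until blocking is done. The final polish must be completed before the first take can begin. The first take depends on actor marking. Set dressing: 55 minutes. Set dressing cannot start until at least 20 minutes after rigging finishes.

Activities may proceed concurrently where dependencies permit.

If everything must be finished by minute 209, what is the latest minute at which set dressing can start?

To finish by minute 209, the first take (duration 15) must start no later than minute 194.
Blocking feeds into the first take (must start by minute 194); so blocking must finish by minute 194 and therefore start by minute 149.
Actor marking has to be done before the first take (must start by minute 194). That means finishing by minute 194, i.e. starting by 194 − 50 = minute 144.
Since the first take (must start by minute 194) depends on it, the final polish must finish by minute 194. Backing off its 40-minute duration gives a latest start of minute 154.
For set dressing: blocking (must start by minute 149, minus 5-minute gap → minute 144); actor marking (must start by minute 144); the final polish (must start by minute 154, minus 10-minute gap → minute 144). The most restrictive is minute 144; with a 55-minute duration, set dressing must start by minute 89.

89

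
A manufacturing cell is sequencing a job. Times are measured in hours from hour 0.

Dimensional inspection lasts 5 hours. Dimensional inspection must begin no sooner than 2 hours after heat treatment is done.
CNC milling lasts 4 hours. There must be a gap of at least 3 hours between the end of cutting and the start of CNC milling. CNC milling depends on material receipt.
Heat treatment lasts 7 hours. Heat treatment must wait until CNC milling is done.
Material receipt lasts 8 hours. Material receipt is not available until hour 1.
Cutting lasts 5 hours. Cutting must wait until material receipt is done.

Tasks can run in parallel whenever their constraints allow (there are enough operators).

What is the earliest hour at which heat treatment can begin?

Material receipt cannot begin until its own release at hour 1. It runs from hour 1 to 1 + 8 = hour 9.
Cutting cannot begin until material receipt (finishes hour 9). It runs from hour 9 to 9 + 5 = hour 14.
CNC milling has to wait for cutting (finishes hour 14, plus 3-hour gap → hour 17); material receipt (finishes hour 9). The latest of these is hour 17, so CNC milling runs hour 17 to 17 + 4 = hour 21.
Heat treatment waits on CNC milling (finishes hour 21), so the earliest it can start is hour 21.

21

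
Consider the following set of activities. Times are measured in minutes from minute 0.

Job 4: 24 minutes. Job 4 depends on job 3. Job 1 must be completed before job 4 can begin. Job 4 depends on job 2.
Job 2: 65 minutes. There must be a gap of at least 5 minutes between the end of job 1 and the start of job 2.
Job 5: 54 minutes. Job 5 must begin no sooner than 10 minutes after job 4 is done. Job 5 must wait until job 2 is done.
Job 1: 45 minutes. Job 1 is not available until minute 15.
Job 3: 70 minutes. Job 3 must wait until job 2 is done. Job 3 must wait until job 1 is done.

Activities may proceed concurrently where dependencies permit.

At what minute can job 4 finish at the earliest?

224

Job 1 cannot begin until its own release at minute 15. It runs from minute 15 to 15 + 45 = minute 60.
After job 1 (finishes minute 60, plus 5-minute gap → minute 65), job 2 can start at minute 65 and finishes at minute 130.
For job 3: job 2 (finishes minute 130); job 1 (finishes minute 60). Taking the maximum gives a start of minute 130, and it finishes at 130 + 70 = minute 200.
Job 4 needs all of job 3 (finishes minute 200); job 1 (finishes minute 60); job 2 (finishes minute 130). That puts its earliest start at minute 200; it finishes at 200 + 24 = minute 224.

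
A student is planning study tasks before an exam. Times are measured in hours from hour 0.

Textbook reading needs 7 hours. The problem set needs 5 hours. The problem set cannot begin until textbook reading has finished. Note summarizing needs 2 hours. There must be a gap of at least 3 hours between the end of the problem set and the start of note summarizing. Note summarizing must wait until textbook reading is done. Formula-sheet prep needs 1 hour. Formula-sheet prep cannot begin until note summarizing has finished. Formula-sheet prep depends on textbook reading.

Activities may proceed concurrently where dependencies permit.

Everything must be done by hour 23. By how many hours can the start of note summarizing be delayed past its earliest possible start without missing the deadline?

Textbook reading can start immediately at hour 0; it finishes at hour 7.
The problem set cannot begin until textbook reading (finishes hour 7). It runs from hour 7 to 7 + 5 = hour 12.
Note summarizing cannot start until the problem set (finishes hour 12, plus 3-hour gap → hour 15); textbook reading (finishes hour 7). The controlling bound is hour 15, so note summarizing finishes at 15 + 2 = hour 17.

Working backward from the deadline:
Formula-sheet prep has no dependents, so it just needs to finish by hour 23. Starting by 23 − 1 = hour 22 achieves that.
Note summarizing feeds into formula-sheet prep (must start by hour 22); so note summarizing must finish by hour 22 and therefore start by hour 20.
So note summarizing can start as early as hour 15 and as late as hour 20, giving 20 − 15 = 5 hours of slack.

5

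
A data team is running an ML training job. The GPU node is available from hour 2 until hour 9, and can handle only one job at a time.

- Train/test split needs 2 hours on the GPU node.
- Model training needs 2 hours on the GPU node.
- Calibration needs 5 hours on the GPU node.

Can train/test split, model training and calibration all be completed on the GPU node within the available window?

No

The GPU node window is 9 − 2 = 7 hours.
Running back to back, the jobs need 2 + 2 + 5 = 9 hours on the GPU node.
Since 9 > 7, they cannot all fit.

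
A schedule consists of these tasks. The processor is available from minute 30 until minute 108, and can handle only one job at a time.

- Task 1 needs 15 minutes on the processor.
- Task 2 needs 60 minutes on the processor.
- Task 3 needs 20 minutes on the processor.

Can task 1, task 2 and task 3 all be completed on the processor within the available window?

The processor window is 108 − 30 = 78 minutes.
Running back to back, the jobs need 15 + 60 + 20 = 95 minutes on the processor.
Since 95 > 78, they cannot all fit.

No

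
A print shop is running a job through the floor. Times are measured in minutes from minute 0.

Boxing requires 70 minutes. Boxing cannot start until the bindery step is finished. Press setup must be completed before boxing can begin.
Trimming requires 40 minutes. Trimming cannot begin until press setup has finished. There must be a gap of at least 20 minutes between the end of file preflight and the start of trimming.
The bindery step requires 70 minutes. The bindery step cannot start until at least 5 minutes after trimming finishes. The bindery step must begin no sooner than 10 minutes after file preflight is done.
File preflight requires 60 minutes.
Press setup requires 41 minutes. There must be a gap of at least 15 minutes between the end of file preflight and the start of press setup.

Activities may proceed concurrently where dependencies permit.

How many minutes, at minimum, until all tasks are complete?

301

File preflight has no prerequisites, so it starts at minute 0 and finishes at minute 60.
After file preflight (finishes minute 60, plus 15-minute gap → minute 75), press setup can start at minute 75 and finishes at minute 116.
Trimming has to wait for press setup (finishes minute 116); file preflight (finishes minute 60, plus 20-minute gap → minute 80). The latest of these is minute 116, so trimming runs minute 116 to 116 + 40 = minute 156.
For the bindery step: trimming (finishes minute 156, plus 5-minute gap → minute 161); file preflight (finishes minute 60, plus 10-minute gap → minute 70). Taking the maximum gives a start of minute 161, and it finishes at 161 + 70 = minute 231.
Boxing cannot start until the bindery step (finishes minute 231); press setup (finishes minute 116). The controlling bound is minute 231, so boxing finishes at 231 + 70 = minute 301.
All tasks are finished once the last one completes. Finish times: File preflight at 60, Press setup at 116, Trimming at 156, The bindery step at 231, Boxing at 301. The latest is minute 301.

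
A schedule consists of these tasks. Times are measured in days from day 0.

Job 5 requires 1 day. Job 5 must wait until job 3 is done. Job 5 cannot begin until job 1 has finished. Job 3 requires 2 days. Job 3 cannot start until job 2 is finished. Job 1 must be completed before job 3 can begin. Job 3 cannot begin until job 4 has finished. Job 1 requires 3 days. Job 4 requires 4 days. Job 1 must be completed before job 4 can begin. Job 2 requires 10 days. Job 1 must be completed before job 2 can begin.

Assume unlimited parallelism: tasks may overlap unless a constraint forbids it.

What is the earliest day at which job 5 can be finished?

Job 1 has no prerequisites, so it starts at day 0 and finishes at day 3.
Job 4 waits on job 1 (finishes day 3), so it starts at day 3 and finishes at 3 + 4 = day 7.
Job 2 waits on job 1 (finishes day 3), so it starts at day 3 and finishes at 3 + 10 = day 13.
Job 3 cannot start until job 2 (finishes day 13); job 1 (finishes day 3); job 4 (finishes day 7). The controlling bound is day 13, so job 3 finishes at 13 + 2 = day 15.
Job 5 cannot start until job 3 (finishes day 15); job 1 (finishes day 3). The controlling bound is day 15, so job 5 finishes at 15 + 1 = day 16.

16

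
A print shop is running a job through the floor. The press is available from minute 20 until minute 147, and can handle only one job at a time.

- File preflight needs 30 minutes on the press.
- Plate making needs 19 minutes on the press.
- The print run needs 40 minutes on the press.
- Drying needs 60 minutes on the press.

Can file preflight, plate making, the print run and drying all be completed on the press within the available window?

The press window is 147 − 20 = 127 minutes.
Running back to back, the jobs need 30 + 19 + 40 + 60 = 149 minutes on the press.
Since 149 > 127, they cannot all fit.

No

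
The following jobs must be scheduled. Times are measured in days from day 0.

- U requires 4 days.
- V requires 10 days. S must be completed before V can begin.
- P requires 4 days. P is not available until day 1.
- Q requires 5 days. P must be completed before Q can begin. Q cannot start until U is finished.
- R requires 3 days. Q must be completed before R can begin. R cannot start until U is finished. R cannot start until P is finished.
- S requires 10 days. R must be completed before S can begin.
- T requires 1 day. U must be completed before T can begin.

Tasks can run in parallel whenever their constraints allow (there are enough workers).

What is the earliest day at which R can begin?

10

U can start immediately at day 0; it finishes at day 4.
After its own release at day 1, P can start at day 1 and finishes at day 5.
Q needs all of P (finishes day 5); U (finishes day 4). That puts its earliest start at day 5; it finishes at 5 + 5 = day 10.
R waits on Q (finishes day 10); U (finishes day 4); P (finishes day 5). The latest of these is day 10, which is the earliest R can start.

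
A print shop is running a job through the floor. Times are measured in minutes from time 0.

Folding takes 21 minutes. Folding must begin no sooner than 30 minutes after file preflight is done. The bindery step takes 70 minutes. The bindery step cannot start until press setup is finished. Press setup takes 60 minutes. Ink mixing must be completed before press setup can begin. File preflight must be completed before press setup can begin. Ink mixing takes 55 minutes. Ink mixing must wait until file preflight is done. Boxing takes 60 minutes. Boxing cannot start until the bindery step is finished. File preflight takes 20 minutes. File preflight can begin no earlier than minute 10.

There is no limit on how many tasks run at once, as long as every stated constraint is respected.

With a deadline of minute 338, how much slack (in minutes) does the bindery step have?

After its own release at minute 10, file preflight can start at minute 10 and finishes at minute 30.
Ink mixing cannot begin until file preflight (finishes minute 30). It runs from minute 30 to 30 + 55 = minute 85.
Press setup needs all of ink mixing (finishes minute 85); file preflight (finishes minute 30). That puts its earliest start at minute 85; it finishes at 85 + 60 = minute 145.
The bindery step cannot begin until press setup (finishes minute 145). It runs from minute 145 to 145 + 70 = minute 215.

Working backward from the deadline:
Nothing follows boxing; the deadline of minute 338 is its only limit. It must start by 338 − 60 = minute 278.
Since boxing (must start by minute 278) depends on it, the bindery step must finish by minute 278. Backing off its 70-minute duration gives a latest start of minute 208.
So the bindery step can start as early as minute 145 and as late as minute 208, giving 208 − 145 = 63 minutes of slack.

63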